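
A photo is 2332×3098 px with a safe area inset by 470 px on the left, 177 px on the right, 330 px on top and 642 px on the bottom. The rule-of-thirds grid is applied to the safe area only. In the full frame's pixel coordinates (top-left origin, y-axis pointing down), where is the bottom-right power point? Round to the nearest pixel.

Content width = 2332 − 470 − 177 = 1685 px; content height = 3098 − 330 − 642 = 2126 px.
Bottom-right is two-thirds across and two-thirds down within the safe area.
x = 470 + 2 × 1685/3 = 470 + 1123.33 ≈ 1593
y = 330 + 2 × 2126/3 = 330 + 1417.33 ≈ 1747

x = 1593 px, y = 1747 px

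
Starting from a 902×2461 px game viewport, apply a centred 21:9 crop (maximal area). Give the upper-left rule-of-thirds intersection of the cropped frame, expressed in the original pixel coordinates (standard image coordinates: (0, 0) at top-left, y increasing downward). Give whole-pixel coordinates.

902/2461 < 21/9, so the 21:9 crop keeps the full width 902 and trims height to 902 × 9/21 = 386.57 px.
Top offset = (2461 − 386.57)/2 = 1037.21 px; left offset = 0.
Upper-left is one-third across and one-third down within the crop:
x = 0.00 + 1 × 902.00/3 ≈ 301; y = 1037.21 + 1 × 386.57/3 ≈ 1166.

(301, 1166)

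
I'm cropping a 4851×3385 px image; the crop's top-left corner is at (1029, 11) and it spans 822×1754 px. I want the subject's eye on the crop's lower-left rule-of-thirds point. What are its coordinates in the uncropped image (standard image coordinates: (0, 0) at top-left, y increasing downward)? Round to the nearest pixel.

x = 1303 px, y = 1180 px

One third of the crop width 822 is 274.00 px.
One third of the crop height 1754 is 584.67 px.
The lower-left point is one-third across and two-thirds down within the crop:
x = 1029 + 1 × 274.00 ≈ 1303; y = 11 + 2 × 584.67 ≈ 1180.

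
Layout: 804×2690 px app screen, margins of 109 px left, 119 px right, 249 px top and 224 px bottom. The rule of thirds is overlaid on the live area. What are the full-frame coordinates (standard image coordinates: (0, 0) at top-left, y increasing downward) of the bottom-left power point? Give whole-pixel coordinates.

Content width = 804 − 109 − 119 = 576 px; content height = 2690 − 249 − 224 = 2217 px.
Bottom-left is one-third across and two-thirds down within the live area.
x = 109 + 1 × 576/3 = 109 + 192.00 ≈ 301
y = 249 + 2 × 2217/3 = 249 + 1478.00 ≈ 1727

x = 301 px, y = 1727 px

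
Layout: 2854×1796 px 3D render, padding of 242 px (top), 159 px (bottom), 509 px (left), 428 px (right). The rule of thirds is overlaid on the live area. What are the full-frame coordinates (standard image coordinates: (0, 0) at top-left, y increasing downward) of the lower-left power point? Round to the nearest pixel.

x = 1148 px, y = 1172 px

Content width = 2854 − 509 − 428 = 1917 px; content height = 1796 − 242 − 159 = 1395 px.
Lower-left is one-third across and two-thirds down within the live area.
x = 509 + 1 × 1917/3 = 509 + 639.00 ≈ 1148
y = 242 + 2 × 1395/3 = 242 + 930.00 ≈ 1172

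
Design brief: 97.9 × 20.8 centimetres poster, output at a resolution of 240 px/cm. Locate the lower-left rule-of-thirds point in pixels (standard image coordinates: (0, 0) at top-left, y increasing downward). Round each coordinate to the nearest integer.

In pixels the canvas is 97.9 × 240 = 23496 wide and 20.8 × 240 = 4992 tall.
The lower-left point is one-third across and two-thirds down:
x = 1 × 23496/3 ≈ 7832; y = 2 × 4992/3 ≈ 3328.

x = 7832 px, y = 3328 px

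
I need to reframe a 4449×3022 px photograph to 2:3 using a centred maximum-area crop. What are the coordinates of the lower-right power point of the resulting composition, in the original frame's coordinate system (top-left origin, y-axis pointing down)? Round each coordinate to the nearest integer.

4449/3022 > 2/3, so the 2:3 crop keeps the full height 3022 and trims width to 3022 × 2/3 = 2014.67 px.
Left offset = (4449 − 2014.67)/2 = 1217.17 px; top offset = 0.
Lower-right is two-thirds across and two-thirds down within the crop:
x = 1217.17 + 2 × 2014.67/3 ≈ 2560; y = 0.00 + 2 × 3022.00/3 ≈ 2015.

(2560, 2015)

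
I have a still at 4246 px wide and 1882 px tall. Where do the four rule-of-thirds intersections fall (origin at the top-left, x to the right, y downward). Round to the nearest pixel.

(1415, 627), (2831, 627), (1415, 1255), (2831, 1255)

One third of 4246 is 1415.33; one third of 1882 is 627.33.
Vertical third lines at x = 1415 and x = 2831; horizontal third lines at y = 627 and y = 1255.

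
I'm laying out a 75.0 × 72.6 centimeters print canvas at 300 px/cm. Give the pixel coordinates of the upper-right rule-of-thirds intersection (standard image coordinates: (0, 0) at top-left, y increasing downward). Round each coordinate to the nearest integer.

x = 15000 px, y = 7260 px

In pixels the canvas is 75.0 × 300 = 22500 wide and 72.6 × 300 = 21780 tall.
The upper-right point is two-thirds across and one-third down:
x = 2 × 22500/3 ≈ 15000; y = 1 × 21780/3 ≈ 7260.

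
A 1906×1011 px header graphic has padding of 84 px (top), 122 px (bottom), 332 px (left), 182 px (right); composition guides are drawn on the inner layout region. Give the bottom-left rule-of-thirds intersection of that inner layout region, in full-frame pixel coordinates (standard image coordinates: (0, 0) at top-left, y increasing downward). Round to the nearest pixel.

Content width = 1906 − 332 − 182 = 1392 px; content height = 1011 − 84 − 122 = 805 px.
Bottom-left is one-third across and two-thirds down within the inner layout region.
x = 332 + 1 × 1392/3 = 332 + 464.00 ≈ 796
y = 84 + 2 × 805/3 = 84 + 536.67 ≈ 621

(796, 621)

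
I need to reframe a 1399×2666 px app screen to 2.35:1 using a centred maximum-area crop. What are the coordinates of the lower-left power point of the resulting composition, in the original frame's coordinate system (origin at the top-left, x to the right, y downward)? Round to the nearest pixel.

x = 466 px, y = 1432 px

1399/2666 < 2.35/1, so the 2.35:1 crop keeps the full width 1399 and trims height to 1399 × 1/2.35 = 595.32 px.
Top offset = (2666 − 595.32)/2 = 1035.34 px; left offset = 0.
Lower-left is one-third across and two-thirds down within the crop:
x = 0.00 + 1 × 1399.00/3 ≈ 466; y = 1035.34 + 2 × 595.32/3 ≈ 1432.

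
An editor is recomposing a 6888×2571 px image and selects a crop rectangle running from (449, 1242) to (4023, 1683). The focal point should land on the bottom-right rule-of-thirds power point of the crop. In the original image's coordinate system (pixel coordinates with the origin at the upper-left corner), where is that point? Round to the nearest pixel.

Crop width = 4023 − 449 = 3574 px; one third is 1191.33 px.
Crop height = 1683 − 1242 = 441 px; one third is 147.00 px.
The bottom-right point is two-thirds across and two-thirds down within the crop:
x = 449 + 2 × 1191.33 ≈ 2832; y = 1242 + 2 × 147.00 ≈ 1536.

x = 2832 px, y = 1536 px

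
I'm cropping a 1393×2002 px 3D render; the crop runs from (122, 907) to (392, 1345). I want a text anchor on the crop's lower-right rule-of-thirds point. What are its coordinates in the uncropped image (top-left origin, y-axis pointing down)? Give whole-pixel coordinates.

(302, 1199)

Crop width = 392 − 122 = 270 px; one third is 90.00 px.
Crop height = 1345 − 907 = 438 px; one third is 146.00 px.
The lower-right point is two-thirds across and two-thirds down within the crop:
x = 122 + 2 × 90.00 ≈ 302; y = 907 + 2 × 146.00 ≈ 1199.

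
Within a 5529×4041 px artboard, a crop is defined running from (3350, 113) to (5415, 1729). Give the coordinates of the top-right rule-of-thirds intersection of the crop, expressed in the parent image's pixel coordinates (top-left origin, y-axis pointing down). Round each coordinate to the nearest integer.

(4727, 652)

Crop width = 5415 − 3350 = 2065 px; one third is 688.33 px.
Crop height = 1729 − 113 = 1616 px; one third is 538.67 px.
The top-right point is two-thirds across and one-third down within the crop:
x = 3350 + 2 × 688.33 ≈ 4727; y = 113 + 1 × 538.67 ≈ 652.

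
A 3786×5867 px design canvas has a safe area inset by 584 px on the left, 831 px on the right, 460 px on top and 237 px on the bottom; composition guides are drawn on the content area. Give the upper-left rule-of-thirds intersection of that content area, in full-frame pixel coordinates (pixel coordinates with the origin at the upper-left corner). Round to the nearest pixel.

x = 1374 px, y = 2183 px

Content width = 3786 − 584 − 831 = 2371 px; content height = 5867 − 460 − 237 = 5170 px.
Upper-left is one-third across and one-third down within the content area.
x = 584 + 1 × 2371/3 = 584 + 790.33 ≈ 1374
y = 460 + 1 × 5170/3 = 460 + 1723.33 ≈ 2183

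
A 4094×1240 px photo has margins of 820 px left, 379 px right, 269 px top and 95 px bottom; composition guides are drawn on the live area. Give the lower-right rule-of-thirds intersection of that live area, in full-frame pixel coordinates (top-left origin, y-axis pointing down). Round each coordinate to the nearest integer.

(2750, 853)

Content width = 4094 − 820 − 379 = 2895 px; content height = 1240 − 269 − 95 = 876 px.
Lower-right is two-thirds across and two-thirds down within the live area.
x = 820 + 2 × 2895/3 = 820 + 1930.00 ≈ 2750
y = 269 + 2 × 876/3 = 269 + 584.00 ≈ 853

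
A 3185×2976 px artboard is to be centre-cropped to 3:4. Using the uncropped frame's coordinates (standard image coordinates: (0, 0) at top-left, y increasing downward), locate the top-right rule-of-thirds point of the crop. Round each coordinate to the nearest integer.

3185/2976 > 3/4, so the 3:4 crop keeps the full height 2976 and trims width to 2976 × 3/4 = 2232.00 px.
Left offset = (3185 − 2232.00)/2 = 476.50 px; top offset = 0.
Top-right is two-thirds across and one-third down within the crop:
x = 476.50 + 2 × 2232.00/3 ≈ 1965; y = 0.00 + 1 × 2976.00/3 ≈ 992.

(1965, 992)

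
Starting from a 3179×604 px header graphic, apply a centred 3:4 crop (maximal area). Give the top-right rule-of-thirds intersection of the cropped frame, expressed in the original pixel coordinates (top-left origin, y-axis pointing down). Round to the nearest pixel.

3179/604 > 3/4, so the 3:4 crop keeps the full height 604 and trims width to 604 × 3/4 = 453.00 px.
Left offset = (3179 − 453.00)/2 = 1363.00 px; top offset = 0.
Top-right is two-thirds across and one-third down within the crop:
x = 1363.00 + 2 × 453.00/3 ≈ 1665; y = 0.00 + 1 × 604.00/3 ≈ 201.

(1665, 201)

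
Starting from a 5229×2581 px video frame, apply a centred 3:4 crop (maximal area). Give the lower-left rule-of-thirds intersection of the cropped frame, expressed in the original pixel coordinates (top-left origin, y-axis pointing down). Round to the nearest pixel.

x = 2292 px, y = 1721 px

5229/2581 > 3/4, so the 3:4 crop keeps the full height 2581 and trims width to 2581 × 3/4 = 1935.75 px.
Left offset = (5229 − 1935.75)/2 = 1646.62 px; top offset = 0.
Lower-left is one-third across and two-thirds down within the crop:
x = 1646.62 + 1 × 1935.75/3 ≈ 2292; y = 0.00 + 2 × 2581.00/3 ≈ 1721.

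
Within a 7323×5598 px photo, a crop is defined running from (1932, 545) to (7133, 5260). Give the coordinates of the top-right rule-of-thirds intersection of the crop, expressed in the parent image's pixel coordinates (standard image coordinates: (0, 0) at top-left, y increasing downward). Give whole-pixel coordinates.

(5399, 2117)

Crop width = 7133 − 1932 = 5201 px; one third is 1733.67 px.
Crop height = 5260 − 545 = 4715 px; one third is 1571.67 px.
The top-right point is two-thirds across and one-third down within the crop:
x = 1932 + 2 × 1733.67 ≈ 5399; y = 545 + 1 × 1571.67 ≈ 2117.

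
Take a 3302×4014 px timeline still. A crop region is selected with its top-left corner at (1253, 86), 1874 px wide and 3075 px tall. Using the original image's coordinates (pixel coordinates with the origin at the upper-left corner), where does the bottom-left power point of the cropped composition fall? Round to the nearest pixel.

(1878, 2136)

One third of the crop width 1874 is 624.67 px.
One third of the crop height 3075 is 1025.00 px.
The bottom-left point is one-third across and two-thirds down within the crop:
x = 1253 + 1 × 624.67 ≈ 1878; y = 86 + 2 × 1025.00 ≈ 2136.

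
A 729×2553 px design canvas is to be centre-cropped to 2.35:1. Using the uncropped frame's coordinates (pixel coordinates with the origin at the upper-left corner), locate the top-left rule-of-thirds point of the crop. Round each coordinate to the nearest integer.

729/2553 < 2.35/1, so the 2.35:1 crop keeps the full width 729 and trims height to 729 × 1/2.35 = 310.21 px.
Top offset = (2553 − 310.21)/2 = 1121.39 px; left offset = 0.
Top-left is one-third across and one-third down within the crop:
x = 0.00 + 1 × 729.00/3 ≈ 243; y = 1121.39 + 1 × 310.21/3 ≈ 1225.

(243, 1225)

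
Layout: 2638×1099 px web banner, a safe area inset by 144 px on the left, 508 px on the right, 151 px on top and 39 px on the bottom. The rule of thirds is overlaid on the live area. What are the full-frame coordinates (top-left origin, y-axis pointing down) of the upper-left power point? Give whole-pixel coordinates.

Content width = 2638 − 144 − 508 = 1986 px; content height = 1099 − 151 − 39 = 909 px.
Upper-left is one-third across and one-third down within the live area.
x = 144 + 1 × 1986/3 = 144 + 662.00 ≈ 806
y = 151 + 1 × 909/3 = 151 + 303.00 ≈ 454

x = 806 px, y = 454 px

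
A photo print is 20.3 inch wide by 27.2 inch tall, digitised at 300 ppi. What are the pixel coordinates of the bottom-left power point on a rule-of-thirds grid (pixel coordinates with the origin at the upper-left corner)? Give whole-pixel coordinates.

In pixels the canvas is 20.3 × 300 = 6090 wide and 27.2 × 300 = 8160 tall.
The bottom-left point is one-third across and two-thirds down:
x = 1 × 6090/3 ≈ 2030; y = 2 × 8160/3 ≈ 5440.

x = 2030 px, y = 5440 px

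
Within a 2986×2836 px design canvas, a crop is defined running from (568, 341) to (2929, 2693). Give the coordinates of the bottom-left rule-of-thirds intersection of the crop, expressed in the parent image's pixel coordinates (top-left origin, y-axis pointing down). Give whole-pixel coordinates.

Crop width = 2929 − 568 = 2361 px; one third is 787.00 px.
Crop height = 2693 − 341 = 2352 px; one third is 784.00 px.
The bottom-left point is one-third across and two-thirds down within the crop:
x = 568 + 1 × 787.00 ≈ 1355; y = 341 + 2 × 784.00 ≈ 1909.

(1355, 1909)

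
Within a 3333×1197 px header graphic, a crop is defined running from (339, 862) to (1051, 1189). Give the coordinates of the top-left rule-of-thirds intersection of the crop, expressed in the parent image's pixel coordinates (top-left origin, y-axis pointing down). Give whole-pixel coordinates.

x = 576 px, y = 971 px

Crop width = 1051 − 339 = 712 px; one third is 237.33 px.
Crop height = 1189 − 862 = 327 px; one third is 109.00 px.
The top-left point is one-third across and one-third down within the crop:
x = 339 + 1 × 237.33 ≈ 576; y = 862 + 1 × 109.00 ≈ 971.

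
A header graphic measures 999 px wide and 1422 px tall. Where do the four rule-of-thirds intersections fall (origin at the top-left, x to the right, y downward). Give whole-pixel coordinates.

One third of 999 is 333; one third of 1422 is 474.
Vertical third lines at x = 333 and x = 666; horizontal third lines at y = 474 and y = 948.

(333, 474), (666, 474), (333, 948), (666, 948)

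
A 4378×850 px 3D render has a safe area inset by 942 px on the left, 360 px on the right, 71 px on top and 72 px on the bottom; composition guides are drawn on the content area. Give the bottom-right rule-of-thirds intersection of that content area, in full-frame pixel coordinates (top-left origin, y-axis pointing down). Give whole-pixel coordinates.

x = 2993 px, y = 542 px

Content width = 4378 − 942 − 360 = 3076 px; content height = 850 − 71 − 72 = 707 px.
Bottom-right is two-thirds across and two-thirds down within the content area.
x = 942 + 2 × 3076/3 = 942 + 2050.67 ≈ 2993
y = 71 + 2 × 707/3 = 71 + 471.33 ≈ 542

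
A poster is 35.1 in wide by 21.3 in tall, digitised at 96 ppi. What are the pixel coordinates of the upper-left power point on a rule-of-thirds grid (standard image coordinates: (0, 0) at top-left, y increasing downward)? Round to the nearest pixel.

x = 1123 px, y = 682 px

In pixels the canvas is 35.1 × 96 = 3369.6 wide and 21.3 × 96 = 2044.8 tall.
The upper-left point is one-third across and one-third down:
x = 1 × 3369.6/3 ≈ 1123; y = 1 × 2044.8/3 ≈ 682.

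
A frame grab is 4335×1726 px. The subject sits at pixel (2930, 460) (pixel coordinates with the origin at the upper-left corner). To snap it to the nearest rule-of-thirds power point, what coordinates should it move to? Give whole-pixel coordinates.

Third lines: x ∈ {1445, 2890}, y ∈ {575, 1151}.
2930 is closer to x = 2890; 460 is closer to y = 575.
So the nearest intersection is the upper-right power point.

(2890, 575)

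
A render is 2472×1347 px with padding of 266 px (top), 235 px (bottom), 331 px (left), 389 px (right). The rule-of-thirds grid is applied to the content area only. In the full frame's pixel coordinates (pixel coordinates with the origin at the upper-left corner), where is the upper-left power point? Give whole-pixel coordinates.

(915, 548)

Content width = 2472 − 331 − 389 = 1752 px; content height = 1347 − 266 − 235 = 846 px.
Upper-left is one-third across and one-third down within the content area.
x = 331 + 1 × 1752/3 = 331 + 584.00 ≈ 915
y = 266 + 1 × 846/3 = 266 + 282.00 ≈ 548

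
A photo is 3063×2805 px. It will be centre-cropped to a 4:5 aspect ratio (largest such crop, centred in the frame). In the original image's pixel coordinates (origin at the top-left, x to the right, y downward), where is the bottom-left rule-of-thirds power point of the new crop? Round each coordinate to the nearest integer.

3063/2805 > 4/5, so the 4:5 crop keeps the full height 2805 and trims width to 2805 × 4/5 = 2244.00 px.
Left offset = (3063 − 2244.00)/2 = 409.50 px; top offset = 0.
Bottom-left is one-third across and two-thirds down within the crop:
x = 409.50 + 1 × 2244.00/3 ≈ 1158; y = 0.00 + 2 × 2805.00/3 ≈ 1870.

(1158, 1870)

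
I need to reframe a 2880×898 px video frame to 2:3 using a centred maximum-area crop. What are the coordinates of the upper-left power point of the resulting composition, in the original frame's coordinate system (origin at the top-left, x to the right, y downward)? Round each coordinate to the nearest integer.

2880/898 > 2/3, so the 2:3 crop keeps the full height 898 and trims width to 898 × 2/3 = 598.67 px.
Left offset = (2880 − 598.67)/2 = 1140.67 px; top offset = 0.
Upper-left is one-third across and one-third down within the crop:
x = 1140.67 + 1 × 598.67/3 ≈ 1340; y = 0.00 + 1 × 898.00/3 ≈ 299.

x = 1340 px, y = 299 px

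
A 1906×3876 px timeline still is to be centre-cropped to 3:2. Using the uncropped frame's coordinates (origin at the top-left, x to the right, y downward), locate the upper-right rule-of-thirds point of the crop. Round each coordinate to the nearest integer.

1906/3876 < 3/2, so the 3:2 crop keeps the full width 1906 and trims height to 1906 × 2/3 = 1270.67 px.
Top offset = (3876 − 1270.67)/2 = 1302.67 px; left offset = 0.
Upper-right is two-thirds across and one-third down within the crop:
x = 0.00 + 2 × 1906.00/3 ≈ 1271; y = 1302.67 + 1 × 1270.67/3 ≈ 1726.

(1271, 1726)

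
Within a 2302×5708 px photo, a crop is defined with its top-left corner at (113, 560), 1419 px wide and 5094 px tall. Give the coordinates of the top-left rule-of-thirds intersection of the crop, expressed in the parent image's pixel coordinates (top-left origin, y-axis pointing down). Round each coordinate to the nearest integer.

x = 586 px, y = 2258 px

One third of the crop width 1419 is 473.00 px.
One third of the crop height 5094 is 1698.00 px.
The top-left point is one-third across and one-third down within the crop:
x = 113 + 1 × 473.00 ≈ 586; y = 560 + 1 × 1698.00 ≈ 2258.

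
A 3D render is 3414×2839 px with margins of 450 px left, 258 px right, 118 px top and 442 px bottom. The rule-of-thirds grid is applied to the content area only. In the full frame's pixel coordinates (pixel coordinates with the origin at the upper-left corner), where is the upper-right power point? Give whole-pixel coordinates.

x = 2254 px, y = 878 px

Content width = 3414 − 450 − 258 = 2706 px; content height = 2839 − 118 − 442 = 2279 px.
Upper-right is two-thirds across and one-third down within the content area.
x = 450 + 2 × 2706/3 = 450 + 1804.00 ≈ 2254
y = 118 + 1 × 2279/3 = 118 + 759.67 ≈ 878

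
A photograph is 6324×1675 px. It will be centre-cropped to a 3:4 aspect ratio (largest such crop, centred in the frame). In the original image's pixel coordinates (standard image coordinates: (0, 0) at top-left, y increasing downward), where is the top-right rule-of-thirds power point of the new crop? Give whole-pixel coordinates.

(3371, 558)

6324/1675 > 3/4, so the 3:4 crop keeps the full height 1675 and trims width to 1675 × 3/4 = 1256.25 px.
Left offset = (6324 − 1256.25)/2 = 2533.88 px; top offset = 0.
Top-right is two-thirds across and one-third down within the crop:
x = 2533.88 + 2 × 1256.25/3 ≈ 3371; y = 0.00 + 1 × 1675.00/3 ≈ 558.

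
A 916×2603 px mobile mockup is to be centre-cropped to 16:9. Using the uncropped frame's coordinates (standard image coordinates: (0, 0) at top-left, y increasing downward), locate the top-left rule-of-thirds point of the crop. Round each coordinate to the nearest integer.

916/2603 < 16/9, so the 16:9 crop keeps the full width 916 and trims height to 916 × 9/16 = 515.25 px.
Top offset = (2603 − 515.25)/2 = 1043.88 px; left offset = 0.
Top-left is one-third across and one-third down within the crop:
x = 0.00 + 1 × 916.00/3 ≈ 305; y = 1043.88 + 1 × 515.25/3 ≈ 1216.

x = 305 px, y = 1216 px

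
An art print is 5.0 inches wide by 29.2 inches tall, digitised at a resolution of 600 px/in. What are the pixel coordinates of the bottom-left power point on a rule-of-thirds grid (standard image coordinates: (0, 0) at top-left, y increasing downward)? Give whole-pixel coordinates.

x = 1000 px, y = 11680 px

In pixels the canvas is 5.0 × 600 = 3000 wide and 29.2 × 600 = 17520 tall.
The bottom-left point is one-third across and two-thirds down:
x = 1 × 3000/3 ≈ 1000; y = 2 × 17520/3 ≈ 11680.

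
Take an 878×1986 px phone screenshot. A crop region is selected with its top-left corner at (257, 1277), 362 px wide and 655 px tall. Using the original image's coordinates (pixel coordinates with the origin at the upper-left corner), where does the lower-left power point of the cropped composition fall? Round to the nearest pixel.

One third of the crop width 362 is 120.67 px.
One third of the crop height 655 is 218.33 px.
The lower-left point is one-third across and two-thirds down within the crop:
x = 257 + 1 × 120.67 ≈ 378; y = 1277 + 2 × 218.33 ≈ 1714.

x = 378 px, y = 1714 px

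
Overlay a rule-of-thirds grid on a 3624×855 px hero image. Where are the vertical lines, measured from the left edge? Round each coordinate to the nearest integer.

x = 1208 px and x = 2416 px

3624 / 3 = 1208, so the vertical lines sit at one and two thirds of 3624.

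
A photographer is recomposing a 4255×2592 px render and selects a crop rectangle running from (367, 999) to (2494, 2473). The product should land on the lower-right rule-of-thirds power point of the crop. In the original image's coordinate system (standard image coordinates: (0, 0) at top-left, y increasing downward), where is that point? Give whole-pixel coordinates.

x = 1785 px, y = 1982 px

Crop width = 2494 − 367 = 2127 px; one third is 709.00 px.
Crop height = 2473 − 999 = 1474 px; one third is 491.33 px.
The lower-right point is two-thirds across and two-thirds down within the crop:
x = 367 + 2 × 709.00 ≈ 1785; y = 999 + 2 × 491.33 ≈ 1982.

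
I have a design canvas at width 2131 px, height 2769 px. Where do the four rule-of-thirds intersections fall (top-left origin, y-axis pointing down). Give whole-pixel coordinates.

One third of 2131 is 710.33; one third of 2769 is 923.
Vertical third lines at x = 710 and x = 1421; horizontal third lines at y = 923 and y = 1846.

(710, 923), (1421, 923), (710, 1846), (1421, 1846)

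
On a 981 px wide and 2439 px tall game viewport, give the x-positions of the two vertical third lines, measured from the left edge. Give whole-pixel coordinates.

x = 327 px and x = 654 px

981 / 3 = 327, so the vertical lines sit at one and two thirds of 981.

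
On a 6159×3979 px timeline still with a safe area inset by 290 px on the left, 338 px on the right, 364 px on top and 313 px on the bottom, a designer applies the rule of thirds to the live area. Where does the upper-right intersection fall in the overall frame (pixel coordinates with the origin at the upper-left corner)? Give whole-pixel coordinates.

(3977, 1465)

Content width = 6159 − 290 − 338 = 5531 px; content height = 3979 − 364 − 313 = 3302 px.
Upper-right is two-thirds across and one-third down within the live area.
x = 290 + 2 × 5531/3 = 290 + 3687.33 ≈ 3977
y = 364 + 1 × 3302/3 = 364 + 1100.67 ≈ 1465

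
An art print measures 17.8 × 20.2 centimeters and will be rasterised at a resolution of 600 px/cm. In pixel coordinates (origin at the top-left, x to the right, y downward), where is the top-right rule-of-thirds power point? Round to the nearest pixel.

x = 7120 px, y = 4040 px

In pixels the canvas is 17.8 × 600 = 10680 wide and 20.2 × 600 = 12120 tall.
The top-right point is two-thirds across and one-third down:
x = 2 × 10680/3 ≈ 7120; y = 1 × 12120/3 ≈ 4040.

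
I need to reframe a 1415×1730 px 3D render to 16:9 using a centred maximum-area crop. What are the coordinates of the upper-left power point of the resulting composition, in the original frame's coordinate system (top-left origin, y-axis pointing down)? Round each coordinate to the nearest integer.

1415/1730 < 16/9, so the 16:9 crop keeps the full width 1415 and trims height to 1415 × 9/16 = 795.94 px.
Top offset = (1730 − 795.94)/2 = 467.03 px; left offset = 0.
Upper-left is one-third across and one-third down within the crop:
x = 0.00 + 1 × 1415.00/3 ≈ 472; y = 467.03 + 1 × 795.94/3 ≈ 732.

(472, 732)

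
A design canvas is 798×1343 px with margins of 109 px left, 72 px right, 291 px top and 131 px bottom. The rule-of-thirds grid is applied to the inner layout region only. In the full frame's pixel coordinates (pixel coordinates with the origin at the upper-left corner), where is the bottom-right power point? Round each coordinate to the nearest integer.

x = 520 px, y = 905 px

Content width = 798 − 109 − 72 = 617 px; content height = 1343 − 291 − 131 = 921 px.
Bottom-right is two-thirds across and two-thirds down within the inner layout region.
x = 109 + 2 × 617/3 = 109 + 411.33 ≈ 520
y = 291 + 2 × 921/3 = 291 + 614.00 ≈ 905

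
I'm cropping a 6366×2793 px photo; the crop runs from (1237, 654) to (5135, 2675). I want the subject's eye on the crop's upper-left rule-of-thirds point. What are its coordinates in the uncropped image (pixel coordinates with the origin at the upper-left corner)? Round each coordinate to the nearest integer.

x = 2536 px, y = 1328 px

Crop width = 5135 − 1237 = 3898 px; one third is 1299.33 px.
Crop height = 2675 − 654 = 2021 px; one third is 673.67 px.
The upper-left point is one-third across and one-third down within the crop:
x = 1237 + 1 × 1299.33 ≈ 2536; y = 654 + 1 × 673.67 ≈ 1328.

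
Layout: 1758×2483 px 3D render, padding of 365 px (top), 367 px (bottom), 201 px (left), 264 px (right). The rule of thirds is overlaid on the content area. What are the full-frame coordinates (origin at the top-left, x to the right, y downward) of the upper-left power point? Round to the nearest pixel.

Content width = 1758 − 201 − 264 = 1293 px; content height = 2483 − 365 − 367 = 1751 px.
Upper-left is one-third across and one-third down within the content area.
x = 201 + 1 × 1293/3 = 201 + 431.00 ≈ 632
y = 365 + 1 × 1751/3 = 365 + 583.67 ≈ 949

(632, 949)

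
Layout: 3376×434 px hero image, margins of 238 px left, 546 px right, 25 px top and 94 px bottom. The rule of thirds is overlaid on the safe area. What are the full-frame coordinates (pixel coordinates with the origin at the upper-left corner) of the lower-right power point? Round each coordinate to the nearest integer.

(1966, 235)

Content width = 3376 − 238 − 546 = 2592 px; content height = 434 − 25 − 94 = 315 px.
Lower-right is two-thirds across and two-thirds down within the safe area.
x = 238 + 2 × 2592/3 = 238 + 1728.00 ≈ 1966
y = 25 + 2 × 315/3 = 25 + 210.00 ≈ 235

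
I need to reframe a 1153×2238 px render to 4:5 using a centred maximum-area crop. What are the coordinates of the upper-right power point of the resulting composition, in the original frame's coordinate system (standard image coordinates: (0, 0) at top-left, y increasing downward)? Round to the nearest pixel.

1153/2238 < 4/5, so the 4:5 crop keeps the full width 1153 and trims height to 1153 × 5/4 = 1441.25 px.
Top offset = (2238 − 1441.25)/2 = 398.38 px; left offset = 0.
Upper-right is two-thirds across and one-third down within the crop:
x = 0.00 + 2 × 1153.00/3 ≈ 769; y = 398.38 + 1 × 1441.25/3 ≈ 879.

x = 769 px, y = 879 px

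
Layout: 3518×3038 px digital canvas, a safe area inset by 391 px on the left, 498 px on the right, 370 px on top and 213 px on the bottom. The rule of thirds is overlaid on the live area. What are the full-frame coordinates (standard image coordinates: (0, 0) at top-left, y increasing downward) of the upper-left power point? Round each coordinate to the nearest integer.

(1267, 1188)

Content width = 3518 − 391 − 498 = 2629 px; content height = 3038 − 370 − 213 = 2455 px.
Upper-left is one-third across and one-third down within the live area.
x = 391 + 1 × 2629/3 = 391 + 876.33 ≈ 1267
y = 370 + 1 × 2455/3 = 370 + 818.33 ≈ 1188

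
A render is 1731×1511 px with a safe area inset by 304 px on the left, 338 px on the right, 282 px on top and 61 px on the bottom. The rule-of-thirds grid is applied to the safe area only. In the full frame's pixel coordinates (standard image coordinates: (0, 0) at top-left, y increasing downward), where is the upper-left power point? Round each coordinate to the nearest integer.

Content width = 1731 − 304 − 338 = 1089 px; content height = 1511 − 282 − 61 = 1168 px.
Upper-left is one-third across and one-third down within the safe area.
x = 304 + 1 × 1089/3 = 304 + 363.00 ≈ 667
y = 282 + 1 × 1168/3 = 282 + 389.33 ≈ 671

x = 667 px, y = 671 px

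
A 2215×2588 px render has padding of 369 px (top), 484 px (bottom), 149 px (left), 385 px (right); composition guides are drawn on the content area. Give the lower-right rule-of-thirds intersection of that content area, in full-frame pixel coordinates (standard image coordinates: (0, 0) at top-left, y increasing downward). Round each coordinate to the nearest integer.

Content width = 2215 − 149 − 385 = 1681 px; content height = 2588 − 369 − 484 = 1735 px.
Lower-right is two-thirds across and two-thirds down within the content area.
x = 149 + 2 × 1681/3 = 149 + 1120.67 ≈ 1270
y = 369 + 2 × 1735/3 = 369 + 1156.67 ≈ 1526

x = 1270 px, y = 1526 px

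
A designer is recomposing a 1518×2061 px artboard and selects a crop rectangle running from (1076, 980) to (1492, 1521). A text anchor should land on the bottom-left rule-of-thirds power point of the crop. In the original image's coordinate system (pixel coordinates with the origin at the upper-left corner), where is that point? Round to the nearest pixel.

Crop width = 1492 − 1076 = 416 px; one third is 138.67 px.
Crop height = 1521 − 980 = 541 px; one third is 180.33 px.
The bottom-left point is one-third across and two-thirds down within the crop:
x = 1076 + 1 × 138.67 ≈ 1215; y = 980 + 2 × 180.33 ≈ 1341.

x = 1215 px, y = 1341 px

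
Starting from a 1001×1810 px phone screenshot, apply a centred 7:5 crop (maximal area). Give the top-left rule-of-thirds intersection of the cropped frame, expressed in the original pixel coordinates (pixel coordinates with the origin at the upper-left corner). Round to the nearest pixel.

(334, 786)

1001/1810 < 7/5, so the 7:5 crop keeps the full width 1001 and trims height to 1001 × 5/7 = 715.00 px.
Top offset = (1810 − 715.00)/2 = 547.50 px; left offset = 0.
Top-left is one-third across and one-third down within the crop:
x = 0.00 + 1 × 1001.00/3 ≈ 334; y = 547.50 + 1 × 715.00/3 ≈ 786.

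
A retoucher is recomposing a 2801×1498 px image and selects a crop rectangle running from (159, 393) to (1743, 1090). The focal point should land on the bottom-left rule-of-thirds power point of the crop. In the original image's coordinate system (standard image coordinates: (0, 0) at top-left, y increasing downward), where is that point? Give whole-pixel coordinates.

Crop width = 1743 − 159 = 1584 px; one third is 528.00 px.
Crop height = 1090 − 393 = 697 px; one third is 232.33 px.
The bottom-left point is one-third across and two-thirds down within the crop:
x = 159 + 1 × 528.00 ≈ 687; y = 393 + 2 × 232.33 ≈ 858.

x = 687 px, y = 858 px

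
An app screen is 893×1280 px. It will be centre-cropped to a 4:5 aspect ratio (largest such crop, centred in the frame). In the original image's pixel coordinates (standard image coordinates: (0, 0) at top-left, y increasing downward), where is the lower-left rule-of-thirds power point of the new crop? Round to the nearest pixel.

x = 298 px, y = 826 px

893/1280 < 4/5, so the 4:5 crop keeps the full width 893 and trims height to 893 × 5/4 = 1116.25 px.
Top offset = (1280 − 1116.25)/2 = 81.88 px; left offset = 0.
Lower-left is one-third across and two-thirds down within the crop:
x = 0.00 + 1 × 893.00/3 ≈ 298; y = 81.88 + 2 × 1116.25/3 ≈ 826.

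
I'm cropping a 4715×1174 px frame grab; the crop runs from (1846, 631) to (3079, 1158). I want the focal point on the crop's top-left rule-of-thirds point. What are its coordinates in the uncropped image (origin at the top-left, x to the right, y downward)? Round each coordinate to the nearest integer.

Crop width = 3079 − 1846 = 1233 px; one third is 411.00 px.
Crop height = 1158 − 631 = 527 px; one third is 175.67 px.
The top-left point is one-third across and one-third down within the crop:
x = 1846 + 1 × 411.00 ≈ 2257; y = 631 + 1 × 175.67 ≈ 807.

(2257, 807)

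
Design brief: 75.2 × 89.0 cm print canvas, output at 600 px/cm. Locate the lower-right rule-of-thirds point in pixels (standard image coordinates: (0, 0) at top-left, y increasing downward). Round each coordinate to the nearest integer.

In pixels the canvas is 75.2 × 600 = 45120 wide and 89.0 × 600 = 53400 tall.
The lower-right point is two-thirds across and two-thirds down:
x = 2 × 45120/3 ≈ 30080; y = 2 × 53400/3 ≈ 35600.

x = 30080 px, y = 35600 px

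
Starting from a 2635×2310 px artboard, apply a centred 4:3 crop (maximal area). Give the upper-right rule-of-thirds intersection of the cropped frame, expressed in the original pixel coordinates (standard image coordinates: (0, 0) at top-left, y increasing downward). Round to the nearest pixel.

2635/2310 < 4/3, so the 4:3 crop keeps the full width 2635 and trims height to 2635 × 3/4 = 1976.25 px.
Top offset = (2310 − 1976.25)/2 = 166.88 px; left offset = 0.
Upper-right is two-thirds across and one-third down within the crop:
x = 0.00 + 2 × 2635.00/3 ≈ 1757; y = 166.88 + 1 × 1976.25/3 ≈ 826.

(1757, 826)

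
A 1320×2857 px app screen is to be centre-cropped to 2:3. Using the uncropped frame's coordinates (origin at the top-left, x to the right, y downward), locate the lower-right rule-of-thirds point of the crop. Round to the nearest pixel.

1320/2857 < 2/3, so the 2:3 crop keeps the full width 1320 and trims height to 1320 × 3/2 = 1980.00 px.
Top offset = (2857 − 1980.00)/2 = 438.50 px; left offset = 0.
Lower-right is two-thirds across and two-thirds down within the crop:
x = 0.00 + 2 × 1320.00/3 ≈ 880; y = 438.50 + 2 × 1980.00/3 ≈ 1759.

(880, 1759)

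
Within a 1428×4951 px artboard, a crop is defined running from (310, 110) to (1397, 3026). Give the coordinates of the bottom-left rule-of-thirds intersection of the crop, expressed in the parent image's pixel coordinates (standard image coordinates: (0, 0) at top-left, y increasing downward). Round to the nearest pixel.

(672, 2054)

Crop width = 1397 − 310 = 1087 px; one third is 362.33 px.
Crop height = 3026 − 110 = 2916 px; one third is 972.00 px.
The bottom-left point is one-third across and two-thirds down within the crop:
x = 310 + 1 × 362.33 ≈ 672; y = 110 + 2 × 972.00 ≈ 2054.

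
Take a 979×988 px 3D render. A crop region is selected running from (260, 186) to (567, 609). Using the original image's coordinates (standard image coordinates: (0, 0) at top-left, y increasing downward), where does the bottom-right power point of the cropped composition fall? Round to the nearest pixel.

Crop width = 567 − 260 = 307 px; one third is 102.33 px.
Crop height = 609 − 186 = 423 px; one third is 141.00 px.
The bottom-right point is two-thirds across and two-thirds down within the crop:
x = 260 + 2 × 102.33 ≈ 465; y = 186 + 2 × 141.00 ≈ 468.

(465, 468)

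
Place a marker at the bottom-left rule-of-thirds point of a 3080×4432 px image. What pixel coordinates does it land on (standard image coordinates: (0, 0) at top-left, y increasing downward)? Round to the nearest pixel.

x = 1027 px, y = 2955 px

The bottom-left point sits one-third of the way across and two-thirds of the way down.
x = 1 × 3080/3 ≈ 1027; y = 2 × 4432/3 ≈ 2955.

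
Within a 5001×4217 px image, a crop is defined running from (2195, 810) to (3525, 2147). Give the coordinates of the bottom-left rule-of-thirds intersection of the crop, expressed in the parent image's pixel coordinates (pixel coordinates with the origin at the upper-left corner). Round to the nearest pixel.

Crop width = 3525 − 2195 = 1330 px; one third is 443.33 px.
Crop height = 2147 − 810 = 1337 px; one third is 445.67 px.
The bottom-left point is one-third across and two-thirds down within the crop:
x = 2195 + 1 × 443.33 ≈ 2638; y = 810 + 2 × 445.67 ≈ 1701.

(2638, 1701)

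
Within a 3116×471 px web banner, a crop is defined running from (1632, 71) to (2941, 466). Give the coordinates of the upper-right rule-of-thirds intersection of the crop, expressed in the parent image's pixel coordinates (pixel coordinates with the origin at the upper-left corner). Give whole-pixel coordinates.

x = 2505 px, y = 203 px

Crop width = 2941 − 1632 = 1309 px; one third is 436.33 px.
Crop height = 466 − 71 = 395 px; one third is 131.67 px.
The upper-right point is two-thirds across and one-third down within the crop:
x = 1632 + 2 × 436.33 ≈ 2505; y = 71 + 1 × 131.67 ≈ 203.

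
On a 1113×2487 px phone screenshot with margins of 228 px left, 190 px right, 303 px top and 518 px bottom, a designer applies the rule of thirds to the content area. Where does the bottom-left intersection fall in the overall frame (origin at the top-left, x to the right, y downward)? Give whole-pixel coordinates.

x = 460 px, y = 1414 px

Content width = 1113 − 228 − 190 = 695 px; content height = 2487 − 303 − 518 = 1666 px.
Bottom-left is one-third across and two-thirds down within the content area.
x = 228 + 1 × 695/3 = 228 + 231.67 ≈ 460
y = 303 + 2 × 1666/3 = 303 + 1110.67 ≈ 1414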